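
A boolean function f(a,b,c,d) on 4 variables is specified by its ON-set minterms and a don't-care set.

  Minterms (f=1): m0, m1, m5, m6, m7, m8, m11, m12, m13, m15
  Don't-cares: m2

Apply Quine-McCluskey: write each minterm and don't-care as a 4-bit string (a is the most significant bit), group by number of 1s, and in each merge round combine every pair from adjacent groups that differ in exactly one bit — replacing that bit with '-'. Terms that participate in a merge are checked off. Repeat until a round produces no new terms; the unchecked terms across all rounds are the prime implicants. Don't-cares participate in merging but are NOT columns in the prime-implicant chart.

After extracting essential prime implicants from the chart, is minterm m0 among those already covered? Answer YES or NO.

NO

size-2^0 implicants → 0000(✓)  0001(✓)  0010(✓)  0101(✓)  0110(✓)  0111(✓)  1000(✓)  1011(✓)  1100(✓)  1101(✓)  1111(✓)
size-2^1 implicants → -000  -101(✓)  -111(✓)  0-01  0-10  00-0  000-  01-1(✓)  011-  1-00  1-11  11-1(✓)  110-
size-2^2 implicants → -1-1
Unchecked terms (primes): -000, -1-1, 0-01, 0-10, 00-0, 000-, 011-, 1-00, 1-11, 110-
Minterm coverage:
  m0 ⊆ -000,00-0,000-
  m1 ⊆ 0-01,000-
  m5 ⊆ -1-1,0-01
  m6 ⊆ 0-10,011-
  m7 ⊆ -1-1,011-
  m8 ⊆ -000,1-00
  m11 ⊆ 1-11 [E]
  m12 ⊆ 1-00,110-
  m13 ⊆ -1-1,110-
  m15 ⊆ -1-1,1-11
E = {1-11}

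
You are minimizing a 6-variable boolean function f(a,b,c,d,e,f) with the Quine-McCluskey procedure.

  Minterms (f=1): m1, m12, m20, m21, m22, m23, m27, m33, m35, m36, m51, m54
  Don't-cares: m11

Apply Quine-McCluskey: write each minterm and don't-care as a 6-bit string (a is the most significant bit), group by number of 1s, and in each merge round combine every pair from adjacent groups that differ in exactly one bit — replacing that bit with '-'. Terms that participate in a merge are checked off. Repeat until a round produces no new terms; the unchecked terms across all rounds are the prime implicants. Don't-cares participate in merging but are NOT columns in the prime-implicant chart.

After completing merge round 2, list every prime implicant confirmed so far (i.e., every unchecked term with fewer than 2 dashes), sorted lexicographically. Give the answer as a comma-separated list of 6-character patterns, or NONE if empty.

size-2^0 implicants → 000001(✓)  001011(✓)  001100  010100(✓)  010101(✓)  010110(✓)  010111(✓)  011011(✓)  100001(✓)  100011(✓)  100100  110011(✓)  110110(✓)
size-2^1 implicants → -00001  -10110  0-1011  0101-0(✓)  0101-1(✓)  01010-(✓)  01011-(✓)  1-0011  1000-1
size-2^2 implicants → 0101--
Unchecked terms (primes): -00001, -10110, 0-1011, 001100, 0101--, 1-0011, 1000-1, 100100

-00001, -10110, 0-1011, 001100, 1-0011, 1000-1, 100100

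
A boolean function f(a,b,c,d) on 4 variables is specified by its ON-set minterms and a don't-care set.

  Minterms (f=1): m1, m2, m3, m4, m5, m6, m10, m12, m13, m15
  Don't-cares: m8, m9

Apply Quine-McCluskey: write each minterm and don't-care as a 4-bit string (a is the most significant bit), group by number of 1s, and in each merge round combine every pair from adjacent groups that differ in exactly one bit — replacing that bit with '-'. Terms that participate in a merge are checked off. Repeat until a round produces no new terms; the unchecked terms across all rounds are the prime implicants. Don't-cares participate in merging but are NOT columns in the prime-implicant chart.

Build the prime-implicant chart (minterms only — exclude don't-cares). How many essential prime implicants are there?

1

Round 0: 0001✓ 0010✓ 0011✓ 0100✓ 0101✓ 0110✓ 1000✓ 1001✓ 1010✓ 1100✓ 1101✓ 1111✓
Round 1: -001✓ -010 -100✓ -101✓ 0-01✓ 0-10 00-1 001- 01-0 010-✓ 1-00✓ 1-01✓ 10-0 100-✓ 11-1 110-✓
Round 2: --01 -10- 1-0-
PIs = {--01, -010, -10-, 0-10, 00-1, 001-, 01-0, 1-0-, 10-0, 11-1}
Coverage chart:
  m1: --01,00-1
  m2: -010,0-10,001-
  m3: 00-1,001-
  m4: -10-,01-0
  m5: --01,-10-
  m6: 0-10,01-0
  m10: -010,10-0
  m12: -10-,1-0-
  m13: --01,-10-,1-0-,11-1
  m15: 11-1 ←essential
Essential: 11-1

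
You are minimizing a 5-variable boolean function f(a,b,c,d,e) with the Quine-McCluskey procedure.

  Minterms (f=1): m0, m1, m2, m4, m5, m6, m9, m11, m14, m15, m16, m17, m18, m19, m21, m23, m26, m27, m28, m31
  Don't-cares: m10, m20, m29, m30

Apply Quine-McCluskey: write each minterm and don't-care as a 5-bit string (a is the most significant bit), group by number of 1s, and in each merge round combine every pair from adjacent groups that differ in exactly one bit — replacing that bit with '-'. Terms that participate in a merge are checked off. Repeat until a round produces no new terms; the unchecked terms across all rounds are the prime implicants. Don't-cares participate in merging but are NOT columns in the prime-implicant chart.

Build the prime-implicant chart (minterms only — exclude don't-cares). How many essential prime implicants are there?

Round 0: 00000✓ 00001✓ 00010✓ 00100✓ 00101✓ 00110✓ 01001✓ 01010✓ 01011✓ 01110✓ 01111✓ 10000✓ 10001✓ 10010✓ 10011✓ 10100✓ 10101✓ 10111✓ 11010✓ 11011✓ 11100✓ 11101✓ 11110✓ 11111✓
Round 1: -0000✓ -0001✓ -0010✓ -0100✓ -0101✓ -1010✓ -1011✓ -1110✓ -1111✓ 0-001 0-010✓ 0-110✓ 00-00✓ 00-01✓ 00-10✓ 000-0✓ 0000-✓ 001-0✓ 0010-✓ 01-10✓ 01-11✓ 010-1 0101-✓ 0111-✓ 1-010✓ 1-011✓ 1-100✓ 1-101✓ 1-111✓ 10-00✓ 10-01✓ 10-11✓ 100-0✓ 100-1✓ 1000-✓ 1001-✓ 101-1✓ 1010-✓ 11-10✓ 11-11✓ 1101-✓ 111-0✓ 111-1✓ 1110-✓ 1111-✓
Round 2: --010 -0-00✓ -0-01✓ -00-0 -000-✓ -010-✓ -1-10✓ -1-11✓ -101-✓ -111-✓ 0--10 00--0 00-0-✓ 01-1-✓ 1--11 1-01- 1-1-1 1-10- 10--1 10-0-✓ 100-- 11-1-✓ 111--
Round 3: -0-0- -1-1-
PIs = {--010, -0-0-, -00-0, -1-1-, 0--10, 0-001, 00--0, 010-1, 1--11, 1-01-, 1-1-1, 1-10-, 10--1, 100--, 111--}
Coverage chart:
  m0: -0-0-,-00-0,00--0
  m1: -0-0-,0-001
  m2: --010,-00-0,0--10,00--0
  m4: -0-0-,00--0
  m5: -0-0- ←essential
  m6: 0--10,00--0
  m9: 0-001,010-1
  m11: -1-1-,010-1
  m14: -1-1-,0--10
  m15: -1-1- ←essential
  m16: -0-0-,-00-0,100--
  m17: -0-0-,10--1,100--
  m18: --010,-00-0,1-01-,100--
  m19: 1--11,1-01-,10--1,100--
  m21: -0-0-,1-1-1,1-10-,10--1
  m23: 1--11,1-1-1,10--1
  m26: --010,-1-1-,1-01-
  m27: -1-1-,1--11,1-01-
  m28: 1-10-,111--
  m31: -1-1-,1--11,1-1-1,111--
Essential: -0-0-, -1-1-

2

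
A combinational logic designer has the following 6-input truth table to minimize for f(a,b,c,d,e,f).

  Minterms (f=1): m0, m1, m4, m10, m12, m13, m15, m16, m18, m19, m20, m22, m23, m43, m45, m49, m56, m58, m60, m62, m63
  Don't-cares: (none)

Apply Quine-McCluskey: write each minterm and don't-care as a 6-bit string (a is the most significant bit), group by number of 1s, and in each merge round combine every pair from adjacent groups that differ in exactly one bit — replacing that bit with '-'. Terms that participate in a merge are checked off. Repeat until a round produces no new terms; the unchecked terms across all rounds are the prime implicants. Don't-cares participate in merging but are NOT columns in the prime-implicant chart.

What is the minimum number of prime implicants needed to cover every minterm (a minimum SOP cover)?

size-2^0 implicants → 000000(✓)  000001(✓)  000100(✓)  001010  001100(✓)  001101(✓)  001111(✓)  010000(✓)  010010(✓)  010011(✓)  010100(✓)  010110(✓)  010111(✓)  101011  101101(✓)  110001  111000(✓)  111010(✓)  111100(✓)  111110(✓)  111111(✓)
size-2^1 implicants → -01101  0-0000(✓)  0-0100(✓)  00-100  000-00(✓)  00000-  0011-1  00110-  010-00(✓)  010-10(✓)  010-11(✓)  0100-0(✓)  01001-(✓)  0101-0(✓)  01011-(✓)  111-00(✓)  111-10(✓)  1110-0(✓)  1111-0(✓)  11111-
size-2^2 implicants → 0-0-00  010--0  010-1-  111--0
Unchecked terms (primes): -01101, 0-0-00, 00-100, 00000-, 001010, 0011-1, 00110-, 010--0, 010-1-, 101011, 110001, 111--0, 11111-
Minterm coverage:
  m0 ⊆ 0-0-00,00000-
  m1 ⊆ 00000- [E]
  m4 ⊆ 0-0-00,00-100
  m10 ⊆ 001010 [E]
  m12 ⊆ 00-100,00110-
  m13 ⊆ -01101,0011-1,00110-
  m15 ⊆ 0011-1 [E]
  m16 ⊆ 0-0-00,010--0
  m18 ⊆ 010--0,010-1-
  m19 ⊆ 010-1- [E]
  m20 ⊆ 0-0-00,010--0
  m22 ⊆ 010--0,010-1-
  m23 ⊆ 010-1- [E]
  m43 ⊆ 101011 [E]
  m45 ⊆ -01101 [E]
  m49 ⊆ 110001 [E]
  m56 ⊆ 111--0 [E]
  m58 ⊆ 111--0 [E]
  m60 ⊆ 111--0 [E]
  m62 ⊆ 111--0,11111-
  m63 ⊆ 11111- [E]
E = {-01101, 00000-, 001010, 0011-1, 010-1-, 101011, 110001, 111--0, 11111-}
Petrick residual → 0-0-00, 00-100
Cover = b'cde'f + a'c'e'f' + a'b'de'f' + a'b'c'd'e' + a'b'cd'ef' + a'b'cdf + a'bc'e + ab'cd'ef + abc'd'e'f + abcf' + abcde  |cover|=11

11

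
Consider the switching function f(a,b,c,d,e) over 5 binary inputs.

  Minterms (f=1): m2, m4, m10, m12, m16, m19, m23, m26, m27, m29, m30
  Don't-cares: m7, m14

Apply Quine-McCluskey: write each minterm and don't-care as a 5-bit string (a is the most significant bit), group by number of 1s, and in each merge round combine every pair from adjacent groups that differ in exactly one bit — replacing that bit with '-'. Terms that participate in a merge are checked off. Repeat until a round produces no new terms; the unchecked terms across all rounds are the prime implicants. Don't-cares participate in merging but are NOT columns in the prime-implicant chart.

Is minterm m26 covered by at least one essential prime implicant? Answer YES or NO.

YES

[col 0] 00010*, 00100*, 00111*, 01010*, 01100*, 01110*, 10000, 10011*, 10111*, 11010*, 11011*, 11101, 11110*
[col 1] -0111, -1010*, -1110*, 0-010, 0-100, 01-10*, 011-0, 1-011, 10-11, 11-10*, 1101-
[col 2] -1-10
Prime implicants: -0111, -1-10, 0-010, 0-100, 011-0, 1-011, 10-11, 10000, 1101-, 11101
PI chart (minterm → PIs covering it):
  2 | 0-010  (sole → essential)
  4 | 0-100  (sole → essential)
  10 | -1-10,0-010
  12 | 0-100,011-0
  16 | 10000  (sole → essential)
  19 | 1-011,10-11
  23 | -0111,10-11
  26 | -1-10,1101-
  27 | 1-011,1101-
  29 | 11101  (sole → essential)
  30 | -1-10  (sole → essential)
Essential prime implicants: -1-10, 0-010, 0-100, 10000, 11101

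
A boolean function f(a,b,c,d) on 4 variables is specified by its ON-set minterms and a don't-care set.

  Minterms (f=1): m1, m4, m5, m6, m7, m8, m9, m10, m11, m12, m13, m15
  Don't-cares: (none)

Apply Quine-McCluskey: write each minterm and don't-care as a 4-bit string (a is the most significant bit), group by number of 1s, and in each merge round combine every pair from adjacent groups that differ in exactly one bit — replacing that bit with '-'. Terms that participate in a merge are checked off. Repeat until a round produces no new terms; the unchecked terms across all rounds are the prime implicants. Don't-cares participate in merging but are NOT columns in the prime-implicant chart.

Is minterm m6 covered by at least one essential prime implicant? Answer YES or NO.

[col 0] 0001*, 0100*, 0101*, 0110*, 0111*, 1000*, 1001*, 1010*, 1011*, 1100*, 1101*, 1111*
[col 1] -001*, -100*, -101*, -111*, 0-01*, 01-0*, 01-1*, 010-*, 011-*, 1-00*, 1-01*, 1-11*, 10-0*, 10-1*, 100-*, 101-*, 11-1*, 110-*
[col 2] --01, -1-1, -10-, 01--, 1--1, 1-0-, 10--
Prime implicants: --01, -1-1, -10-, 01--, 1--1, 1-0-, 10--
PI chart (minterm → PIs covering it):
  1 | --01  (sole → essential)
  4 | -10-,01--
  5 | --01,-1-1,-10-,01--
  6 | 01--  (sole → essential)
  7 | -1-1,01--
  8 | 1-0-,10--
  9 | --01,1--1,1-0-,10--
  10 | 10--  (sole → essential)
  11 | 1--1,10--
  12 | -10-,1-0-
  13 | --01,-1-1,-10-,1--1,1-0-
  15 | -1-1,1--1
Essential prime implicants: --01, 01--, 10--

YES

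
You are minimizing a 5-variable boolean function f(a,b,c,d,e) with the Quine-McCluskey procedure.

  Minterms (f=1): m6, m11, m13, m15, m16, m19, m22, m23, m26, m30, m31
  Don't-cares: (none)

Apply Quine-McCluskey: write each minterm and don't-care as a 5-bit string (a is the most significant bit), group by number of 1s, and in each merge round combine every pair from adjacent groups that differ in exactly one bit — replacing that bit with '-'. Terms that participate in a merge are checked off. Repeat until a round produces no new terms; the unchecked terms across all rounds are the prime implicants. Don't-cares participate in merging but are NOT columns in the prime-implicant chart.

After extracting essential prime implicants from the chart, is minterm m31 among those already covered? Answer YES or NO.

Round 0: 00110✓ 01011✓ 01101✓ 01111✓ 10000 10011✓ 10110✓ 10111✓ 11010✓ 11110✓ 11111✓
Round 1: -0110 -1111 01-11 011-1 1-110✓ 1-111✓ 10-11 1011-✓ 11-10 1111-✓
Round 2: 1-11-
PIs = {-0110, -1111, 01-11, 011-1, 1-11-, 10-11, 10000, 11-10}
Coverage chart:
  m6: -0110 ←essential
  m11: 01-11 ←essential
  m13: 011-1 ←essential
  m15: -1111,01-11,011-1
  m16: 10000 ←essential
  m19: 10-11 ←essential
  m22: -0110,1-11-
  m23: 1-11-,10-11
  m26: 11-10 ←essential
  m30: 1-11-,11-10
  m31: -1111,1-11-
Essential: -0110, 01-11, 011-1, 10-11, 10000, 11-10

NO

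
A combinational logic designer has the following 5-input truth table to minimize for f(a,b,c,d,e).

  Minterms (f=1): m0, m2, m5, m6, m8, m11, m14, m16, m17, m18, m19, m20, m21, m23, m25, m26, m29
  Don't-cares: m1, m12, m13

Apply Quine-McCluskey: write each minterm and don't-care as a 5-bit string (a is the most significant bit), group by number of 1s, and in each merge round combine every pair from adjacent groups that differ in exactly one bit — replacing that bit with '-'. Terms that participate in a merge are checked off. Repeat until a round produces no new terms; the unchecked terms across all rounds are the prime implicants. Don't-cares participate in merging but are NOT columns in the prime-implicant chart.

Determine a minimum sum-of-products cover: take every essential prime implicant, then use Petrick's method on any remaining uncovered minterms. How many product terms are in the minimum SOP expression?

9

[col 0] 00000*, 00001*, 00010*, 00101*, 00110*, 01000*, 01011, 01100*, 01101*, 01110*, 10000*, 10001*, 10010*, 10011*, 10100*, 10101*, 10111*, 11001*, 11010*, 11101*
[col 1] -0000*, -0001*, -0010*, -0101*, -1101*, 0-000, 0-101*, 0-110, 00-01*, 00-10, 000-0*, 0000-*, 01-00, 011-0, 0110-, 1-001*, 1-010, 1-101*, 10-00*, 10-01*, 10-11*, 100-0*, 100-1*, 1000-*, 1001-*, 101-1*, 1010-*, 11-01*
[col 2] --101, -0-01, -00-0, -000-, 1--01, 10--1, 10-0-, 100--
Prime implicants: --101, -0-01, -00-0, -000-, 0-000, 0-110, 00-10, 01-00, 01011, 011-0, 0110-, 1--01, 1-010, 10--1, 10-0-, 100--
PI chart (minterm → PIs covering it):
  0 | -00-0,-000-,0-000
  2 | -00-0,00-10
  5 | --101,-0-01
  6 | 0-110,00-10
  8 | 0-000,01-00
  11 | 01011  (sole → essential)
  14 | 0-110,011-0
  16 | -00-0,-000-,10-0-,100--
  17 | -0-01,-000-,1--01,10--1,10-0-,100--
  18 | -00-0,1-010,100--
  19 | 10--1,100--
  20 | 10-0-  (sole → essential)
  21 | --101,-0-01,1--01,10--1,10-0-
  23 | 10--1  (sole → essential)
  25 | 1--01  (sole → essential)
  26 | 1-010  (sole → essential)
  29 | --101,1--01
Essential prime implicants: 01011, 1--01, 1-010, 10--1, 10-0-
Petrick residual → --101, -00-0, 0-000, 0-110
Minimum SOP uses 9 PIs: cd'e + b'c'e' + a'c'd'e' + a'cde' + a'bc'de + ad'e + ac'de' + ab'e + ab'd'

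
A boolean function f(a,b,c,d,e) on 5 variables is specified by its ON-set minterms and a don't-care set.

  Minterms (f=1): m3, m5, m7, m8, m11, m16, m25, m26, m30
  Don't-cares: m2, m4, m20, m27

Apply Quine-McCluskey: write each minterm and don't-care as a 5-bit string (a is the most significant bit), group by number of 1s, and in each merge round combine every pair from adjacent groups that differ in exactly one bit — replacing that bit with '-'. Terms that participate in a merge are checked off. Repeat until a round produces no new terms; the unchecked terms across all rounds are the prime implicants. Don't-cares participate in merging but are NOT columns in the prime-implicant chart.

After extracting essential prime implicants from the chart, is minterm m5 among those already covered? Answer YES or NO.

NO

[col 0] 00010*, 00011*, 00100*, 00101*, 00111*, 01000, 01011*, 10000*, 10100*, 11001*, 11010*, 11011*, 11110*
[col 1] -0100, -1011, 0-011, 00-11, 0001-, 001-1, 0010-, 10-00, 11-10, 110-1, 1101-
Prime implicants: -0100, -1011, 0-011, 00-11, 0001-, 001-1, 0010-, 01000, 10-00, 11-10, 110-1, 1101-
PI chart (minterm → PIs covering it):
  3 | 0-011,00-11,0001-
  5 | 001-1,0010-
  7 | 00-11,001-1
  8 | 01000  (sole → essential)
  11 | -1011,0-011
  16 | 10-00  (sole → essential)
  25 | 110-1  (sole → essential)
  26 | 11-10,1101-
  30 | 11-10  (sole → essential)
Essential prime implicants: 01000, 10-00, 11-10, 110-1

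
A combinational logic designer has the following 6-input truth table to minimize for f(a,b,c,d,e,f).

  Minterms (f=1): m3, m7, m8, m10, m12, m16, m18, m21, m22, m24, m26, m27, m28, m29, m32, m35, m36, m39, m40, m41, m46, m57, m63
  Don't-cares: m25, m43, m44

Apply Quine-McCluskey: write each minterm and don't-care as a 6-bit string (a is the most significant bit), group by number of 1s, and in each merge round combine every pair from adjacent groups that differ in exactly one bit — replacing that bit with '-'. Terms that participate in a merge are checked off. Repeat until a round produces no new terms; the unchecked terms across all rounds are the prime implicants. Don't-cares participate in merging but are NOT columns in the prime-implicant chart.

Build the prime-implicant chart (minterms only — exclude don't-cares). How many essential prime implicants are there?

9

Round 0: 000011✓ 000111✓ 001000✓ 001010✓ 001100✓ 010000✓ 010010✓ 010101✓ 010110✓ 011000✓ 011001✓ 011010✓ 011011✓ 011100✓ 011101✓ 100000✓ 100011✓ 100100✓ 100111✓ 101000✓ 101001✓ 101011✓ 101100✓ 101110✓ 111001✓ 111111
Round 1: -00011✓ -00111✓ -01000✓ -01100✓ -11001 0-1000✓ 0-1010✓ 0-1100✓ 000-11✓ 001-00✓ 0010-0✓ 01-000✓ 01-010✓ 01-101 010-10 0100-0✓ 011-00✓ 011-01✓ 0110-0✓ 0110-1✓ 01100-✓ 01101-✓ 01110-✓ 1-1001 10-000✓ 10-011 10-100✓ 100-00✓ 100-11✓ 101-00✓ 1010-1 10100- 1011-0
Round 2: -00-11 -01-00 0-1-00 0-10-0 01-0-0 011-0- 0110-- 10--00
PIs = {-00-11, -01-00, -11001, 0-1-00, 0-10-0, 01-0-0, 01-101, 010-10, 011-0-, 0110--, 1-1001, 10--00, 10-011, 1010-1, 10100-, 1011-0, 111111}
Coverage chart:
  m3: -00-11 ←essential
  m7: -00-11 ←essential
  m8: -01-00,0-1-00,0-10-0
  m10: 0-10-0 ←essential
  m12: -01-00,0-1-00
  m16: 01-0-0 ←essential
  m18: 01-0-0,010-10
  m21: 01-101 ←essential
  m22: 010-10 ←essential
  m24: 0-1-00,0-10-0,01-0-0,011-0-,0110--
  m26: 0-10-0,01-0-0,0110--
  m27: 0110-- ←essential
  m28: 0-1-00,011-0-
  m29: 01-101,011-0-
  m32: 10--00 ←essential
  m35: -00-11,10-011
  m36: 10--00 ←essential
  m39: -00-11 ←essential
  m40: -01-00,10--00,10100-
  m41: 1-1001,1010-1,10100-
  m46: 1011-0 ←essential
  m57: -11001,1-1001
  m63: 111111 ←essential
Essential: -00-11, 0-10-0, 01-0-0, 01-101, 010-10, 0110--, 10--00, 1011-0, 111111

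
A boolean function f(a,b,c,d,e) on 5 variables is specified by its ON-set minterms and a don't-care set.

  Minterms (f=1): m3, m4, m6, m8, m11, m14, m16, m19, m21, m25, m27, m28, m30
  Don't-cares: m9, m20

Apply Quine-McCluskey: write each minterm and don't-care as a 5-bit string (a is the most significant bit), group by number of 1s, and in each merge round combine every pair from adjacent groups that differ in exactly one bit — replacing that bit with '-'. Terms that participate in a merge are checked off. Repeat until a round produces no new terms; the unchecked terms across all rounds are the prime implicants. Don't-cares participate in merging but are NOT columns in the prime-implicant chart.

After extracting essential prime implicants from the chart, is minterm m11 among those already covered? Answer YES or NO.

Round 0: 00011✓ 00100✓ 00110✓ 01000✓ 01001✓ 01011✓ 01110✓ 10000✓ 10011✓ 10100✓ 10101✓ 11001✓ 11011✓ 11100✓ 11110✓
Round 1: -0011✓ -0100 -1001✓ -1011✓ -1110 0-011✓ 0-110 001-0 010-1✓ 0100- 1-011✓ 1-100 10-00 1010- 110-1✓ 111-0
Round 2: --011 -10-1
PIs = {--011, -0100, -10-1, -1110, 0-110, 001-0, 0100-, 1-100, 10-00, 1010-, 111-0}
Coverage chart:
  m3: --011 ←essential
  m4: -0100,001-0
  m6: 0-110,001-0
  m8: 0100- ←essential
  m11: --011,-10-1
  m14: -1110,0-110
  m16: 10-00 ←essential
  m19: --011 ←essential
  m21: 1010- ←essential
  m25: -10-1 ←essential
  m27: --011,-10-1
  m28: 1-100,111-0
  m30: -1110,111-0
Essential: --011, -10-1, 0100-, 10-00, 1010-

YES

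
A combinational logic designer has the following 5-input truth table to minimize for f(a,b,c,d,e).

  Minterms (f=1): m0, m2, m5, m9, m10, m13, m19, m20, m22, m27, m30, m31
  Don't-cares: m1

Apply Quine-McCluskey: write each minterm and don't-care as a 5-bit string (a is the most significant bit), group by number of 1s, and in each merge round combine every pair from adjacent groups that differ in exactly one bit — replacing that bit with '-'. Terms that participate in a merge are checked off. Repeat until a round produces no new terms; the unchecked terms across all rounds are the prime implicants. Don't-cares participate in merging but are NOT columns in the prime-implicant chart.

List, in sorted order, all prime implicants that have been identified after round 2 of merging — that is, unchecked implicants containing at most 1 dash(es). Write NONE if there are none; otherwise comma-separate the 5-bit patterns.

size-2^0 implicants → 00000(✓)  00001(✓)  00010(✓)  00101(✓)  01001(✓)  01010(✓)  01101(✓)  10011(✓)  10100(✓)  10110(✓)  11011(✓)  11110(✓)  11111(✓)
size-2^1 implicants → 0-001(✓)  0-010  0-101(✓)  00-01(✓)  000-0  0000-  01-01(✓)  1-011  1-110  101-0  11-11  1111-
size-2^2 implicants → 0--01
Unchecked terms (primes): 0--01, 0-010, 000-0, 0000-, 1-011, 1-110, 101-0, 11-11, 1111-

0-010, 000-0, 0000-, 1-011, 1-110, 101-0, 11-11, 1111-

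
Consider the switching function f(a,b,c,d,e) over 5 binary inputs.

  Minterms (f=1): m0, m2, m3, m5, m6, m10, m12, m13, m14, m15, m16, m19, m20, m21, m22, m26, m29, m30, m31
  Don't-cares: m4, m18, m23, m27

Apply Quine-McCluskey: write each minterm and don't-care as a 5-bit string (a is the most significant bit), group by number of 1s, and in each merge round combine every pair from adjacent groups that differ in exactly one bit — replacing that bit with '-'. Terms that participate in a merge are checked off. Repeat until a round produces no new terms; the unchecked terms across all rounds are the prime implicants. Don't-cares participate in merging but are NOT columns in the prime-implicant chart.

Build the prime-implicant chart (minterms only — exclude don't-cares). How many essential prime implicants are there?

3

size-2^0 implicants → 00000(✓)  00010(✓)  00011(✓)  00100(✓)  00101(✓)  00110(✓)  01010(✓)  01100(✓)  01101(✓)  01110(✓)  01111(✓)  10000(✓)  10010(✓)  10011(✓)  10100(✓)  10101(✓)  10110(✓)  10111(✓)  11010(✓)  11011(✓)  11101(✓)  11110(✓)  11111(✓)
size-2^1 implicants → -0000(✓)  -0010(✓)  -0011(✓)  -0100(✓)  -0101(✓)  -0110(✓)  -1010(✓)  -1101(✓)  -1110(✓)  -1111(✓)  0-010(✓)  0-100(✓)  0-101(✓)  0-110(✓)  00-00(✓)  00-10(✓)  000-0(✓)  0001-(✓)  001-0(✓)  0010-(✓)  01-10(✓)  011-0(✓)  011-1(✓)  0110-(✓)  0111-(✓)  1-010(✓)  1-011(✓)  1-101(✓)  1-110(✓)  1-111(✓)  10-00(✓)  10-10(✓)  10-11(✓)  100-0(✓)  1001-(✓)  101-0(✓)  101-1(✓)  1010-(✓)  1011-(✓)  11-10(✓)  11-11(✓)  1101-(✓)  111-1(✓)  1111-(✓)
size-2^2 implicants → --010(✓)  --101  --110(✓)  -0-00(✓)  -0-10(✓)  -00-0(✓)  -001-  -01-0(✓)  -010-  -1-10(✓)  -11-1  -111-  0--10(✓)  0-1-0  0-10-  00--0(✓)  011--  1--10(✓)  1--11(✓)  1-01-(✓)  1-1-1  1-11-(✓)  10--0(✓)  10-1-(✓)  101--  11-1-(✓)
size-2^3 implicants → ---10  -0--0  1--1-
Unchecked terms (primes): ---10, --101, -0--0, -001-, -010-, -11-1, -111-, 0-1-0, 0-10-, 011--, 1--1-, 1-1-1, 101--
Minterm coverage:
  m0 ⊆ -0--0 [E]
  m2 ⊆ ---10,-0--0,-001-
  m3 ⊆ -001- [E]
  m5 ⊆ --101,-010-,0-10-
  m6 ⊆ ---10,-0--0,0-1-0
  m10 ⊆ ---10 [E]
  m12 ⊆ 0-1-0,0-10-,011--
  m13 ⊆ --101,-11-1,0-10-,011--
  m14 ⊆ ---10,-111-,0-1-0,011--
  m15 ⊆ -11-1,-111-,011--
  m16 ⊆ -0--0 [E]
  m19 ⊆ -001-,1--1-
  m20 ⊆ -0--0,-010-,101--
  m21 ⊆ --101,-010-,1-1-1,101--
  m22 ⊆ ---10,-0--0,1--1-,101--
  m26 ⊆ ---10,1--1-
  m29 ⊆ --101,-11-1,1-1-1
  m30 ⊆ ---10,-111-,1--1-
  m31 ⊆ -11-1,-111-,1--1-,1-1-1
E = {---10, -0--0, -001-}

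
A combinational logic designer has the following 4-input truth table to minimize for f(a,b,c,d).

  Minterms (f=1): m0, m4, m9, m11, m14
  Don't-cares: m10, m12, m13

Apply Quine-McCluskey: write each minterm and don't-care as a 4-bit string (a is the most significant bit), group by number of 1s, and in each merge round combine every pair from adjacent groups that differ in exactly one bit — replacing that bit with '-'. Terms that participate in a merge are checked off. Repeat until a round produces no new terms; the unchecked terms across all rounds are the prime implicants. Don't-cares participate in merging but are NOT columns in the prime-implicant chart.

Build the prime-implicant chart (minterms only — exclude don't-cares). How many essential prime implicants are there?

1

Round 0: 0000✓ 0100✓ 1001✓ 1010✓ 1011✓ 1100✓ 1101✓ 1110✓
Round 1: -100 0-00 1-01 1-10 10-1 101- 11-0 110-
PIs = {-100, 0-00, 1-01, 1-10, 10-1, 101-, 11-0, 110-}
Coverage chart:
  m0: 0-00 ←essential
  m4: -100,0-00
  m9: 1-01,10-1
  m11: 10-1,101-
  m14: 1-10,11-0
Essential: 0-00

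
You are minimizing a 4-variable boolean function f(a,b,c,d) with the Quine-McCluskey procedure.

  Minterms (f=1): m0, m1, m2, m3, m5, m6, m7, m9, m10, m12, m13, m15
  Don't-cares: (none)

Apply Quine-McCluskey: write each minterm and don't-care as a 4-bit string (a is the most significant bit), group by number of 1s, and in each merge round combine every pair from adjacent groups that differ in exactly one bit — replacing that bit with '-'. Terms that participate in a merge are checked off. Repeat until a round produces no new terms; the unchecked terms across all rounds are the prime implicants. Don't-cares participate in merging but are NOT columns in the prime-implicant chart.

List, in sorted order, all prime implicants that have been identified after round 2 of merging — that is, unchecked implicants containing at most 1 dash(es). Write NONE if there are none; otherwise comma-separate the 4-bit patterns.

-010, 110-

[col 0] 0000*, 0001*, 0010*, 0011*, 0101*, 0110*, 0111*, 1001*, 1010*, 1100*, 1101*, 1111*
[col 1] -001*, -010, -101*, -111*, 0-01*, 0-10*, 0-11*, 00-0*, 00-1*, 000-*, 001-*, 01-1*, 011-*, 1-01*, 11-1*, 110-
[col 2] --01, -1-1, 0--1, 0-1-, 00--
Prime implicants: --01, -010, -1-1, 0--1, 0-1-, 00--, 110-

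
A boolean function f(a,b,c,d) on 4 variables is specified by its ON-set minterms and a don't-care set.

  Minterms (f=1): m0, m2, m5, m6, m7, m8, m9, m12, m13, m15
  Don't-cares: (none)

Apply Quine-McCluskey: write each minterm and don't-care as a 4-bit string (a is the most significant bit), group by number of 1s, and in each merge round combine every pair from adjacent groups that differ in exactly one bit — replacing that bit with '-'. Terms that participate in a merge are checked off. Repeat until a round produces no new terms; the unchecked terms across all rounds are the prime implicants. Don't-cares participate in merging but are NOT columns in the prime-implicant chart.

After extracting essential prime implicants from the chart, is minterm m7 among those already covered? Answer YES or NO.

size-2^0 implicants → 0000(✓)  0010(✓)  0101(✓)  0110(✓)  0111(✓)  1000(✓)  1001(✓)  1100(✓)  1101(✓)  1111(✓)
size-2^1 implicants → -000  -101(✓)  -111(✓)  0-10  00-0  01-1(✓)  011-  1-00(✓)  1-01(✓)  100-(✓)  11-1(✓)  110-(✓)
size-2^2 implicants → -1-1  1-0-
Unchecked terms (primes): -000, -1-1, 0-10, 00-0, 011-, 1-0-
Minterm coverage:
  m0 ⊆ -000,00-0
  m2 ⊆ 0-10,00-0
  m5 ⊆ -1-1 [E]
  m6 ⊆ 0-10,011-
  m7 ⊆ -1-1,011-
  m8 ⊆ -000,1-0-
  m9 ⊆ 1-0- [E]
  m12 ⊆ 1-0- [E]
  m13 ⊆ -1-1,1-0-
  m15 ⊆ -1-1 [E]
E = {-1-1, 1-0-}

YES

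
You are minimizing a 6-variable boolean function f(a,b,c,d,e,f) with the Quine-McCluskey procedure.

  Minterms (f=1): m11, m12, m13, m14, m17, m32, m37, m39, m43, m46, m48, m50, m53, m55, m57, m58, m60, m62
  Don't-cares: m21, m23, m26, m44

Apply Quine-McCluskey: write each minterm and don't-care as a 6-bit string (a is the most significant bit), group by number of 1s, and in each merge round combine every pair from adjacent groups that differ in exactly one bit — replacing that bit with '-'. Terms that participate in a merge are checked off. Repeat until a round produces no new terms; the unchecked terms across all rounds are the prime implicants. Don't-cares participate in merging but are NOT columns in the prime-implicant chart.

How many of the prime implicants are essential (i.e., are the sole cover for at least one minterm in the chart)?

Round 0: 001011✓ 001100✓ 001101✓ 001110✓ 010001✓ 010101✓ 010111✓ 011010✓ 100000✓ 100101✓ 100111✓ 101011✓ 101100✓ 101110✓ 110000✓ 110010✓ 110101✓ 110111✓ 111001 111010✓ 111100✓ 111110✓
Round 1: -01011 -01100✓ -01110✓ -10101✓ -10111✓ -11010 0011-0✓ 00110- 010-01 0101-1✓ 1-0000 1-0101✓ 1-0111✓ 1-1100✓ 1-1110✓ 1001-1✓ 1011-0✓ 11-010 1100-0 1101-1✓ 111-10 1111-0✓
Round 2: -011-0 -101-1 1-01-1 1-11-0
PIs = {-01011, -011-0, -101-1, -11010, 00110-, 010-01, 1-0000, 1-01-1, 1-11-0, 11-010, 1100-0, 111-10, 111001}
Coverage chart:
  m11: -01011 ←essential
  m12: -011-0,00110-
  m13: 00110- ←essential
  m14: -011-0 ←essential
  m17: 010-01 ←essential
  m32: 1-0000 ←essential
  m37: 1-01-1 ←essential
  m39: 1-01-1 ←essential
  m43: -01011 ←essential
  m46: -011-0,1-11-0
  m48: 1-0000,1100-0
  m50: 11-010,1100-0
  m53: -101-1,1-01-1
  m55: -101-1,1-01-1
  m57: 111001 ←essential
  m58: -11010,11-010,111-10
  m60: 1-11-0 ←essential
  m62: 1-11-0,111-10
Essential: -01011, -011-0, 00110-, 010-01, 1-0000, 1-01-1, 1-11-0, 111001

8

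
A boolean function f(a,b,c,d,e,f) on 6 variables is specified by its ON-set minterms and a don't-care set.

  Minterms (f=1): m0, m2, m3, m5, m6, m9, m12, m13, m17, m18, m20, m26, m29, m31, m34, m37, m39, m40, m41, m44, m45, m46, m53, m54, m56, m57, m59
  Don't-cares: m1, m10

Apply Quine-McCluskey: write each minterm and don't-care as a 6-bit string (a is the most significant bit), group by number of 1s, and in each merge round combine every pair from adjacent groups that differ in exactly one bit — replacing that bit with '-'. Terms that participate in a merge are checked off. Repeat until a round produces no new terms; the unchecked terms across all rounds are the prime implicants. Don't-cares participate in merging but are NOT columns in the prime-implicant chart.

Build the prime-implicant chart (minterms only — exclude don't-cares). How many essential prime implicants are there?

Round 0: 000000✓ 000001✓ 000010✓ 000011✓ 000101✓ 000110✓ 001001✓ 001010✓ 001100✓ 001101✓ 010001✓ 010010✓ 010100 011010✓ 011101✓ 011111✓ 100010✓ 100101✓ 100111✓ 101000✓ 101001✓ 101100✓ 101101✓ 101110✓ 110101✓ 110110 111000✓ 111001✓ 111011✓
Round 1: -00010 -00101✓ -01001✓ -01100✓ -01101✓ 0-0001 0-0010✓ 0-1010✓ 0-1101 00-001✓ 00-010✓ 00-101✓ 000-01✓ 000-10 0000-0✓ 0000-1✓ 00000-✓ 00001-✓ 001-01✓ 00110-✓ 01-010✓ 0111-1 1-0101 1-1000✓ 1-1001✓ 10-101✓ 1001-1 101-00✓ 101-01✓ 10100-✓ 1011-0 10110-✓ 1110-1 11100-✓
Round 2: -0-101 -01-01 -0110- 0--010 00--01 0000-- 1-100- 101-0-
PIs = {-0-101, -00010, -01-01, -0110-, 0--010, 0-0001, 0-1101, 00--01, 000-10, 0000--, 010100, 0111-1, 1-0101, 1-100-, 1001-1, 101-0-, 1011-0, 110110, 1110-1}
Coverage chart:
  m0: 0000-- ←essential
  m2: -00010,0--010,000-10,0000--
  m3: 0000-- ←essential
  m5: -0-101,00--01
  m6: 000-10 ←essential
  m9: -01-01,00--01
  m12: -0110- ←essential
  m13: -0-101,-01-01,-0110-,0-1101,00--01
  m17: 0-0001 ←essential
  m18: 0--010 ←essential
  m20: 010100 ←essential
  m26: 0--010 ←essential
  m29: 0-1101,0111-1
  m31: 0111-1 ←essential
  m34: -00010 ←essential
  m37: -0-101,1-0101,1001-1
  m39: 1001-1 ←essential
  m40: 1-100-,101-0-
  m41: -01-01,1-100-,101-0-
  m44: -0110-,101-0-,1011-0
  m45: -0-101,-01-01,-0110-,101-0-
  m46: 1011-0 ←essential
  m53: 1-0101 ←essential
  m54: 110110 ←essential
  m56: 1-100- ←essential
  m57: 1-100-,1110-1
  m59: 1110-1 ←essential
Essential: -00010, -0110-, 0--010, 0-0001, 000-10, 0000--, 010100, 0111-1, 1-0101, 1-100-, 1001-1, 1011-0, 110110, 1110-1

14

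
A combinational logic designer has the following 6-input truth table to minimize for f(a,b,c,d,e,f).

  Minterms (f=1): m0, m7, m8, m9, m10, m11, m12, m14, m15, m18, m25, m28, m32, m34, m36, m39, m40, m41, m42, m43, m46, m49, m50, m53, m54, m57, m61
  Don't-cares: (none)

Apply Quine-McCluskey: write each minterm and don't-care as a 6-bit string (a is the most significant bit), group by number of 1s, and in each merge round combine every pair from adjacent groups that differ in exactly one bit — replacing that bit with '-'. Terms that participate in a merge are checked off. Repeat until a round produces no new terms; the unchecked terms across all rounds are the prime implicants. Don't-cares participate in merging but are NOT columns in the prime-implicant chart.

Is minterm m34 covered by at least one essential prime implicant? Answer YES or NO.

[col 0] 000000*, 000111*, 001000*, 001001*, 001010*, 001011*, 001100*, 001110*, 001111*, 010010*, 011001*, 011100*, 100000*, 100010*, 100100*, 100111*, 101000*, 101001*, 101010*, 101011*, 101110*, 110001*, 110010*, 110101*, 110110*, 111001*, 111101*
[col 1] -00000*, -00111, -01000*, -01001*, -01010*, -01011*, -01110*, -10010, -11001*, 0-1001*, 0-1100, 00-000*, 00-111, 001-00*, 001-10*, 001-11*, 0010-0*, 0010-1*, 00100-*, 00101-*, 0011-0*, 00111-*, 1-0010, 1-1001*, 10-000*, 10-010*, 100-00, 1000-0*, 101-10*, 1010-0*, 1010-1*, 10100-*, 10101-*, 11-001*, 11-101*, 110-01*, 110-10, 111-01*
[col 2] --1001, -0-000, -01-10, -010-0*, -010-1*, -0100-*, -0101-*, 001--0, 001-1-, 0010--*, 10-0-0, 1010--*, 11--01
[col 3] -010--
Prime implicants: --1001, -0-000, -00111, -01-10, -010--, -10010, 0-1100, 00-111, 001--0, 001-1-, 1-0010, 10-0-0, 100-00, 11--01, 110-10
PI chart (minterm → PIs covering it):
  0 | -0-000  (sole → essential)
  7 | -00111,00-111
  8 | -0-000,-010--,001--0
  9 | --1001,-010--
  10 | -01-10,-010--,001--0,001-1-
  11 | -010--,001-1-
  12 | 0-1100,001--0
  14 | -01-10,001--0,001-1-
  15 | 00-111,001-1-
  18 | -10010  (sole → essential)
  25 | --1001  (sole → essential)
  28 | 0-1100  (sole → essential)
  32 | -0-000,10-0-0,100-00
  34 | 1-0010,10-0-0
  36 | 100-00  (sole → essential)
  39 | -00111  (sole → essential)
  40 | -0-000,-010--,10-0-0
  41 | --1001,-010--
  42 | -01-10,-010--,10-0-0
  43 | -010--  (sole → essential)
  46 | -01-10  (sole → essential)
  49 | 11--01  (sole → essential)
  50 | -10010,1-0010,110-10
  53 | 11--01  (sole → essential)
  54 | 110-10  (sole → essential)
  57 | --1001,11--01
  61 | 11--01  (sole → essential)
Essential prime implicants: --1001, -0-000, -00111, -01-10, -010--, -10010, 0-1100, 100-00, 11--01, 110-10

NO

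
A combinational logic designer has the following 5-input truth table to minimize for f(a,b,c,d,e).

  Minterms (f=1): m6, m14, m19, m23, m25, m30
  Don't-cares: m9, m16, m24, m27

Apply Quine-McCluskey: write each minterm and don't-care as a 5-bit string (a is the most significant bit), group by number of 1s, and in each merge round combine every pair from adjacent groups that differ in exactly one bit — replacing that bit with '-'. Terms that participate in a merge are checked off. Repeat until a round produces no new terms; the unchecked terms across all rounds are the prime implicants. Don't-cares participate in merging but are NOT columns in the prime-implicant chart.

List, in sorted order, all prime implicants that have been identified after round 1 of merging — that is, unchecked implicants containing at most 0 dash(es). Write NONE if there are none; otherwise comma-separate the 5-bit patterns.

NONE

size-2^0 implicants → 00110(✓)  01001(✓)  01110(✓)  10000(✓)  10011(✓)  10111(✓)  11000(✓)  11001(✓)  11011(✓)  11110(✓)
size-2^1 implicants → -1001  -1110  0-110  1-000  1-011  10-11  110-1  1100-
Unchecked terms (primes): -1001, -1110, 0-110, 1-000, 1-011, 10-11, 110-1, 1100-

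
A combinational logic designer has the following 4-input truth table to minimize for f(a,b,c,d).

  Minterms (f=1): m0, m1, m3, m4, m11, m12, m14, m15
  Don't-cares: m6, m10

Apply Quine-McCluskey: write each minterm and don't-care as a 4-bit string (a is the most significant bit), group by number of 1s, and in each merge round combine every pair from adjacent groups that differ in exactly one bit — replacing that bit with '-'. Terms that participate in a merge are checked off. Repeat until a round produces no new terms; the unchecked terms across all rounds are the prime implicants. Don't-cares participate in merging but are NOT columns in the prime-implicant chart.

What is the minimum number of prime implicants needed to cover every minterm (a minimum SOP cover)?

4

size-2^0 implicants → 0000(✓)  0001(✓)  0011(✓)  0100(✓)  0110(✓)  1010(✓)  1011(✓)  1100(✓)  1110(✓)  1111(✓)
size-2^1 implicants → -011  -100(✓)  -110(✓)  0-00  00-1  000-  01-0(✓)  1-10(✓)  1-11(✓)  101-(✓)  11-0(✓)  111-(✓)
size-2^2 implicants → -1-0  1-1-
Unchecked terms (primes): -011, -1-0, 0-00, 00-1, 000-, 1-1-
Minterm coverage:
  m0 ⊆ 0-00,000-
  m1 ⊆ 00-1,000-
  m3 ⊆ -011,00-1
  m4 ⊆ -1-0,0-00
  m11 ⊆ -011,1-1-
  m12 ⊆ -1-0 [E]
  m14 ⊆ -1-0,1-1-
  m15 ⊆ 1-1- [E]
E = {-1-0, 1-1-}
Petrick residual → -011, 000-
Cover = b'cd + bd' + a'b'c' + ac  |cover|=4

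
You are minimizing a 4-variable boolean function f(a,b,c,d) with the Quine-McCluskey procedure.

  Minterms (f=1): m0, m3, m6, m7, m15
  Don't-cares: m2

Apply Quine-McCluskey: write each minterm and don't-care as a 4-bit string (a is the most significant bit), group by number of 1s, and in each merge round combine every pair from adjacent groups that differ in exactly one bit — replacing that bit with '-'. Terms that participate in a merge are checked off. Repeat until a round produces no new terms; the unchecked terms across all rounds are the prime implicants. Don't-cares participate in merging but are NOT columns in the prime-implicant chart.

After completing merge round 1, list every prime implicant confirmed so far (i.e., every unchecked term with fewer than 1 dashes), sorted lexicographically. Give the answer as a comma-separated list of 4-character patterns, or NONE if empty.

NONE

size-2^0 implicants → 0000(✓)  0010(✓)  0011(✓)  0110(✓)  0111(✓)  1111(✓)
size-2^1 implicants → -111  0-10(✓)  0-11(✓)  00-0  001-(✓)  011-(✓)
size-2^2 implicants → 0-1-
Unchecked terms (primes): -111, 0-1-, 00-0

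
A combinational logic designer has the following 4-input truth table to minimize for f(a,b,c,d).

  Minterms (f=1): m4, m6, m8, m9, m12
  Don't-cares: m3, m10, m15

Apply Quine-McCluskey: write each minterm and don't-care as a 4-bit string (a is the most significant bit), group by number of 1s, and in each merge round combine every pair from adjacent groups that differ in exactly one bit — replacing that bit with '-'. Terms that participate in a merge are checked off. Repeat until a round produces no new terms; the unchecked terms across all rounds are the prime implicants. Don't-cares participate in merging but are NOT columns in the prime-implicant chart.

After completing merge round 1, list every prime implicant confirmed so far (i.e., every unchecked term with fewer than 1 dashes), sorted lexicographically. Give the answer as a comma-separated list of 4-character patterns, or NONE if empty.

[col 0] 0011, 0100*, 0110*, 1000*, 1001*, 1010*, 1100*, 1111
[col 1] -100, 01-0, 1-00, 10-0, 100-
Prime implicants: -100, 0011, 01-0, 1-00, 10-0, 100-, 1111

0011, 1111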